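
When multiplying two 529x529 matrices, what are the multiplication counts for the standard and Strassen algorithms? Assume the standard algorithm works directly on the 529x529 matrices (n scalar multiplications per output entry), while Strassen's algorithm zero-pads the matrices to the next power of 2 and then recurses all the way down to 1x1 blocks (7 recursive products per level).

Matrix multiplication for 529x529 matrices:

Strassen's algorithm requires power-of-2 dimensions. Pad 529x529 to 1024x1024 (next power of 2).

Standard algorithm: 529^3 = 148035889 multiplications
Strassen's algorithm: 7^(log2(1024)) = 7^10 = 282475249 multiplications
Difference: 148035889 - 282475249 = -134439360 (Strassen uses MORE here due to padding overhead — for small or just-over-power-of-2 n, padding can outweigh the per-level savings)

Standard: 148035889 multiplications (529^3). Strassen: 282475249 multiplications (7^10, after padding to 1024x1024). Strassen reduces 8 recursive multiplications to 7 at each level.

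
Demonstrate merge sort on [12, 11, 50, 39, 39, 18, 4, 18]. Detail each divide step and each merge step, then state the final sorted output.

Merge sort trace:

Split: [12, 11, 50, 39, 39, 18, 4, 18] -> [12, 11, 50, 39] and [39, 18, 4, 18]
  Split: [12, 11, 50, 39] -> [12, 11] and [50, 39]
    Split: [12, 11] -> [12] and [11]
    Merge: [12] + [11] -> [11, 12]
    Split: [50, 39] -> [50] and [39]
    Merge: [50] + [39] -> [39, 50]
  Merge: [11, 12] + [39, 50] -> [11, 12, 39, 50]
  Split: [39, 18, 4, 18] -> [39, 18] and [4, 18]
    Split: [39, 18] -> [39] and [18]
    Merge: [39] + [18] -> [18, 39]
    Split: [4, 18] -> [4] and [18]
    Merge: [4] + [18] -> [4, 18]
  Merge: [18, 39] + [4, 18] -> [4, 18, 18, 39]
Merge: [11, 12, 39, 50] + [4, 18, 18, 39] -> [4, 11, 12, 18, 18, 39, 39, 50]

Final sorted array: [4, 11, 12, 18, 18, 39, 39, 50]

The merge sort proceeds by recursively splitting the array and merging sorted halves.
After all merges, the sorted array is [4, 11, 12, 18, 18, 39, 39, 50].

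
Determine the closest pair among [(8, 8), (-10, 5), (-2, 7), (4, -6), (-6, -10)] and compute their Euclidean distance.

Computing all pairwise distances among 5 points:

d((8, 8), (-10, 5)) = 18.2483
d((8, 8), (-2, 7)) = 10.0499
d((8, 8), (4, -6)) = 14.5602
d((8, 8), (-6, -10)) = 22.8035
d((-10, 5), (-2, 7)) = 8.2462 <-- minimum
d((-10, 5), (4, -6)) = 17.8045
d((-10, 5), (-6, -10)) = 15.5242
d((-2, 7), (4, -6)) = 14.3178
d((-2, 7), (-6, -10)) = 17.4642
d((4, -6), (-6, -10)) = 10.7703

Closest pair: (-10, 5) and (-2, 7) with distance 8.2462

The closest pair is (-10, 5) and (-2, 7) with Euclidean distance 8.2462. For 5 points, brute-force pairwise comparison is shown above. For large n, the divide-and-conquer algorithm (sort by x, recurse on halves, check the dividing strip) achieves O(n log n).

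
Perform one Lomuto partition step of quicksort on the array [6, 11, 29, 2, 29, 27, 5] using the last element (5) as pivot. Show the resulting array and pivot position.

Lomuto partition with pivot = 5:

Initial array: [6, 11, 29, 2, 29, 27, 5]

arr[0]=6 > 5: no swap
arr[1]=11 > 5: no swap
arr[2]=29 > 5: no swap
arr[3]=2 <= 5: swap with position 0, array becomes [2, 11, 29, 6, 29, 27, 5]
arr[4]=29 > 5: no swap
arr[5]=27 > 5: no swap

Place pivot at position 1: [2, 5, 29, 6, 29, 27, 11]
Pivot position: 1

After partitioning with pivot 5, the array becomes [2, 5, 29, 6, 29, 27, 11]. The pivot is placed at index 1. All elements to the left of the pivot are <= 5, and all elements to the right are > 5.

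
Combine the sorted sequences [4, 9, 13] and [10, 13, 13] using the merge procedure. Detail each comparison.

Merging process:

Compare 4 vs 10: take 4 from left. Merged: [4]
Compare 9 vs 10: take 9 from left. Merged: [4, 9]
Compare 13 vs 10: take 10 from right. Merged: [4, 9, 10]
Compare 13 vs 13: take 13 from left. Merged: [4, 9, 10, 13]
Append remaining from right: [13, 13]. Merged: [4, 9, 10, 13, 13, 13]

Final merged array: [4, 9, 10, 13, 13, 13]
Total comparisons: 4

The merged array is [4, 9, 10, 13, 13, 13], requiring 4 comparisons. The merge step runs in O(n) time where n is the total number of elements.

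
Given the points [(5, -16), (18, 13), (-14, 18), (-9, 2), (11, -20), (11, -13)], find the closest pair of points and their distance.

Computing all pairwise distances among 6 points:

d((5, -16), (18, 13)) = 31.7805
d((5, -16), (-14, 18)) = 38.9487
d((5, -16), (-9, 2)) = 22.8035
d((5, -16), (11, -20)) = 7.2111
d((5, -16), (11, -13)) = 6.7082 <-- minimum
d((18, 13), (-14, 18)) = 32.3883
d((18, 13), (-9, 2)) = 29.1548
d((18, 13), (11, -20)) = 33.7343
d((18, 13), (11, -13)) = 26.9258
d((-14, 18), (-9, 2)) = 16.7631
d((-14, 18), (11, -20)) = 45.4863
d((-14, 18), (11, -13)) = 39.8246
d((-9, 2), (11, -20)) = 29.7321
d((-9, 2), (11, -13)) = 25.0
d((11, -20), (11, -13)) = 7.0

Closest pair: (5, -16) and (11, -13) with distance 6.7082

The closest pair is (5, -16) and (11, -13) with Euclidean distance 6.7082. For 6 points, brute-force pairwise comparison is shown above. For large n, the divide-and-conquer algorithm (sort by x, recurse on halves, check the dividing strip) achieves O(n log n).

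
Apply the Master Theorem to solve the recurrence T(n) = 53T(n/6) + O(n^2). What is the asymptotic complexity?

Master Theorem for T(n) = 53T(n/6) + O(n^2):

a = 53, b = 6, c = 2
log_b(a) = log_6(53) = 2.2159

Case 1: c = 2 < log_6(53) = 2.2159
T(n) = O(n^(log_6 53))

For T(n) = 53T(n/6) + O(n^2): log_6(53) = 2.2159. This is Case 1 of the Master Theorem (c < log_b(a), work dominated by leaves), giving O(n^(log_6 53)).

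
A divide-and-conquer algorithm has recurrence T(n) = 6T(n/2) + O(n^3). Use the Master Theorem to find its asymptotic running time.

Master Theorem for T(n) = 6T(n/2) + O(n^3):

a = 6, b = 2, c = 3
log_b(a) = log_2(6) = 2.5850

Case 3: c = 3 > log_2(6) = 2.5850
T(n) = O(n^3) = O(n^3)

For T(n) = 6T(n/2) + O(n^3): log_2(6) = 2.5850. This is Case 3 of the Master Theorem (c > log_b(a), work dominated by root), giving O(n^3).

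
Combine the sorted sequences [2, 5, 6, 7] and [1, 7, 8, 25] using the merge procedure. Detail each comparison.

Merging process:

Compare 2 vs 1: take 1 from right. Merged: [1]
Compare 2 vs 7: take 2 from left. Merged: [1, 2]
Compare 5 vs 7: take 5 from left. Merged: [1, 2, 5]
Compare 6 vs 7: take 6 from left. Merged: [1, 2, 5, 6]
Compare 7 vs 7: take 7 from left. Merged: [1, 2, 5, 6, 7]
Append remaining from right: [7, 8, 25]. Merged: [1, 2, 5, 6, 7, 7, 8, 25]

Final merged array: [1, 2, 5, 6, 7, 7, 8, 25]
Total comparisons: 5

The merged array is [1, 2, 5, 6, 7, 7, 8, 25], requiring 5 comparisons. The merge step runs in O(n) time where n is the total number of elements.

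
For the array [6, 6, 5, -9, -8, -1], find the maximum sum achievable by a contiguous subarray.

Using Kadane's algorithm on [6, 6, 5, -9, -8, -1]:

Scanning through the array:
Position 1 (value 6): max_ending_here = 12, max_so_far = 12
Position 2 (value 5): max_ending_here = 17, max_so_far = 17
Position 3 (value -9): max_ending_here = 8, max_so_far = 17
Position 4 (value -8): max_ending_here = 0, max_so_far = 17
Position 5 (value -1): max_ending_here = -1, max_so_far = 17

Maximum subarray: [6, 6, 5]
Maximum sum: 17

The maximum subarray is [6, 6, 5] with sum 17. This subarray runs from index 0 to index 2.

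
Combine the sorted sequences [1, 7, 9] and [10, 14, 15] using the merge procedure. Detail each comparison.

Merging process:

Compare 1 vs 10: take 1 from left. Merged: [1]
Compare 7 vs 10: take 7 from left. Merged: [1, 7]
Compare 9 vs 10: take 9 from left. Merged: [1, 7, 9]
Append remaining from right: [10, 14, 15]. Merged: [1, 7, 9, 10, 14, 15]

Final merged array: [1, 7, 9, 10, 14, 15]
Total comparisons: 3

The merged array is [1, 7, 9, 10, 14, 15], requiring 3 comparisons. The merge step runs in O(n) time where n is the total number of elements.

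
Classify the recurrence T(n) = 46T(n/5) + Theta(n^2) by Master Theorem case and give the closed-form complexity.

Master Theorem for T(n) = 46T(n/5) + O(n^2):

a = 46, b = 5, c = 2
log_b(a) = log_5(46) = 2.3789

Case 1: c = 2 < log_5(46) = 2.3789
T(n) = O(n^(log_5 46))

For T(n) = 46T(n/5) + O(n^2): log_5(46) = 2.3789. This is Case 1 of the Master Theorem (c < log_b(a), work dominated by leaves), giving O(n^(log_5 46)).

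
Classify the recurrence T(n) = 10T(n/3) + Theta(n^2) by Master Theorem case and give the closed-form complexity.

Master Theorem for T(n) = 10T(n/3) + O(n^2):

a = 10, b = 3, c = 2
log_b(a) = log_3(10) = 2.0959

Case 1: c = 2 < log_3(10) = 2.0959
T(n) = O(n^(log_3 10))

For T(n) = 10T(n/3) + O(n^2): log_3(10) = 2.0959. This is Case 1 of the Master Theorem (c < log_b(a), work dominated by leaves), giving O(n^(log_3 10)).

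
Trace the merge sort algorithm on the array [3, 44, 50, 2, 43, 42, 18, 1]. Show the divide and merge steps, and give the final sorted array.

Merge sort trace:

Split: [3, 44, 50, 2, 43, 42, 18, 1] -> [3, 44, 50, 2] and [43, 42, 18, 1]
  Split: [3, 44, 50, 2] -> [3, 44] and [50, 2]
    Split: [3, 44] -> [3] and [44]
    Merge: [3] + [44] -> [3, 44]
    Split: [50, 2] -> [50] and [2]
    Merge: [50] + [2] -> [2, 50]
  Merge: [3, 44] + [2, 50] -> [2, 3, 44, 50]
  Split: [43, 42, 18, 1] -> [43, 42] and [18, 1]
    Split: [43, 42] -> [43] and [42]
    Merge: [43] + [42] -> [42, 43]
    Split: [18, 1] -> [18] and [1]
    Merge: [18] + [1] -> [1, 18]
  Merge: [42, 43] + [1, 18] -> [1, 18, 42, 43]
Merge: [2, 3, 44, 50] + [1, 18, 42, 43] -> [1, 2, 3, 18, 42, 43, 44, 50]

Final sorted array: [1, 2, 3, 18, 42, 43, 44, 50]

The merge sort proceeds by recursively splitting the array and merging sorted halves.
After all merges, the sorted array is [1, 2, 3, 18, 42, 43, 44, 50].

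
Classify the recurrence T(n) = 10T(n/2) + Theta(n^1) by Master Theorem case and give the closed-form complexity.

Master Theorem for T(n) = 10T(n/2) + O(n^1):

a = 10, b = 2, c = 1
log_b(a) = log_2(10) = 3.3219

Case 1: c = 1 < log_2(10) = 3.3219
T(n) = O(n^(log_2 10))

For T(n) = 10T(n/2) + O(n^1): log_2(10) = 3.3219. This is Case 1 of the Master Theorem (c < log_b(a), work dominated by leaves), giving O(n^(log_2 10)).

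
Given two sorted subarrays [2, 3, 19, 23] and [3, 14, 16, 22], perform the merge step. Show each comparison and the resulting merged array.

Merging process:

Compare 2 vs 3: take 2 from left. Merged: [2]
Compare 3 vs 3: take 3 from left. Merged: [2, 3]
Compare 19 vs 3: take 3 from right. Merged: [2, 3, 3]
Compare 19 vs 14: take 14 from right. Merged: [2, 3, 3, 14]
Compare 19 vs 16: take 16 from right. Merged: [2, 3, 3, 14, 16]
Compare 19 vs 22: take 19 from left. Merged: [2, 3, 3, 14, 16, 19]
Compare 23 vs 22: take 22 from right. Merged: [2, 3, 3, 14, 16, 19, 22]
Append remaining from left: [23]. Merged: [2, 3, 3, 14, 16, 19, 22, 23]

Final merged array: [2, 3, 3, 14, 16, 19, 22, 23]
Total comparisons: 7

The merged array is [2, 3, 3, 14, 16, 19, 22, 23], requiring 7 comparisons. The merge step runs in O(n) time where n is the total number of elements.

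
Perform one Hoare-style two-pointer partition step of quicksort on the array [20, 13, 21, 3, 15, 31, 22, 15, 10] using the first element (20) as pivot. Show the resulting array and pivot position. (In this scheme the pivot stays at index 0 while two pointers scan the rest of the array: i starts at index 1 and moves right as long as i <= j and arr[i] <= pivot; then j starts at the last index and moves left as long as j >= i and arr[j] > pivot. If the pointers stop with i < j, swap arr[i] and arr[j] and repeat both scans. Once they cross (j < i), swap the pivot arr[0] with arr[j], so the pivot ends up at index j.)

Hoare-style two-pointer partition with pivot = 20:

Initial array: [20, 13, 21, 3, 15, 31, 22, 15, 10]

Pointers start at i = 1, j = 8.
i stops at index 2 (arr[2]=21 > 20), j stops at index 8 (arr[8]=10 <= 20): swap arr[2] and arr[8], array becomes [20, 13, 10, 3, 15, 31, 22, 15, 21]
i stops at index 5 (arr[5]=31 > 20), j stops at index 7 (arr[7]=15 <= 20): swap arr[5] and arr[7], array becomes [20, 13, 10, 3, 15, 15, 22, 31, 21]
i ends at 6, j ends at 5: the pointers have crossed (j < i), so scanning stops.

Swap pivot arr[0] with arr[5] to place pivot at position 5: [15, 13, 10, 3, 15, 20, 22, 31, 21]
Pivot position: 5

After partitioning with pivot 20, the array becomes [15, 13, 10, 3, 15, 20, 22, 31, 21]. The pivot is placed at index 5. All elements to the left of the pivot are <= 20, and all elements to the right are > 20.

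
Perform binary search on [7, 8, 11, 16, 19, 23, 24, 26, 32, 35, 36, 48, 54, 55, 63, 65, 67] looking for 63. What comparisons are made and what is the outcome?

Binary search for 63 in [7, 8, 11, 16, 19, 23, 24, 26, 32, 35, 36, 48, 54, 55, 63, 65, 67]:

lo=0, hi=16, mid=8, arr[mid]=32 -> 32 < 63, search right half
lo=9, hi=16, mid=12, arr[mid]=54 -> 54 < 63, search right half
lo=13, hi=16, mid=14, arr[mid]=63 -> Found target at index 14!

Binary search finds 63 at index 14 after 3 comparisons. The search repeatedly halves the search space by comparing with the middle element.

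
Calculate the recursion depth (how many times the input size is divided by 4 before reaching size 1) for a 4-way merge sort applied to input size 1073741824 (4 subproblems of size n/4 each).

For divide and conquer with division factor 4:

Problem sizes at each level:
Level 0: 1073741824
Level 1: 268435456
Level 2: 67108864
Level 3: 16777216
Level 4: 4194304
Level 5: 1048576
Level 6: 262144
Level 7: 65536
Level 8: 16384
Level 9: 4096
Level 10: 1024
Level 11: 256
Level 12: 64
Level 13: 16
Level 14: 4
Level 15: 1

The root is level 0 and the size-1 base case is level 15 (the tree spans levels 0 through 15, i.e. 16 levels counting the root), so the depth is the number of divisions: log_4(1073741824) = 15

The recursion tree depth is log_4(1073741824) = 15. At each level, the problem size is divided by 4, so it takes 15 divisions to reduce to a base case of size 1. The algorithm makes 4 recursive calls at each level.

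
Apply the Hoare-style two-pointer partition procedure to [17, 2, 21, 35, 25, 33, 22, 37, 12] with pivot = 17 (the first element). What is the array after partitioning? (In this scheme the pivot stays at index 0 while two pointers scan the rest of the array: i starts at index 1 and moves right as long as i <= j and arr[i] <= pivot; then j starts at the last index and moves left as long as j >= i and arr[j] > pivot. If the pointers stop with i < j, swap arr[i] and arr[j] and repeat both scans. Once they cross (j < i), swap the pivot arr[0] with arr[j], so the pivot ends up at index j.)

Hoare-style two-pointer partition with pivot = 17:

Initial array: [17, 2, 21, 35, 25, 33, 22, 37, 12]

Pointers start at i = 1, j = 8.
i stops at index 2 (arr[2]=21 > 17), j stops at index 8 (arr[8]=12 <= 17): swap arr[2] and arr[8], array becomes [17, 2, 12, 35, 25, 33, 22, 37, 21]
i ends at 3, j ends at 2: the pointers have crossed (j < i), so scanning stops.

Swap pivot arr[0] with arr[2] to place pivot at position 2: [12, 2, 17, 35, 25, 33, 22, 37, 21]
Pivot position: 2

After partitioning with pivot 17, the array becomes [12, 2, 17, 35, 25, 33, 22, 37, 21]. The pivot is placed at index 2. All elements to the left of the pivot are <= 17, and all elements to the right are > 17.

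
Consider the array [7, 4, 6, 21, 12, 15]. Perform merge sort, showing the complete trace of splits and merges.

Merge sort trace:

Split: [7, 4, 6, 21, 12, 15] -> [7, 4, 6] and [21, 12, 15]
  Split: [7, 4, 6] -> [7] and [4, 6]
    Split: [4, 6] -> [4] and [6]
    Merge: [4] + [6] -> [4, 6]
  Merge: [7] + [4, 6] -> [4, 6, 7]
  Split: [21, 12, 15] -> [21] and [12, 15]
    Split: [12, 15] -> [12] and [15]
    Merge: [12] + [15] -> [12, 15]
  Merge: [21] + [12, 15] -> [12, 15, 21]
Merge: [4, 6, 7] + [12, 15, 21] -> [4, 6, 7, 12, 15, 21]

Final sorted array: [4, 6, 7, 12, 15, 21]

The merge sort proceeds by recursively splitting the array and merging sorted halves.
After all merges, the sorted array is [4, 6, 7, 12, 15, 21].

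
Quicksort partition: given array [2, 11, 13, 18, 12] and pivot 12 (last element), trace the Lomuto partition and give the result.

Lomuto partition with pivot = 12:

Initial array: [2, 11, 13, 18, 12]

arr[0]=2 <= 12: swap with position 0, array becomes [2, 11, 13, 18, 12]
arr[1]=11 <= 12: swap with position 1, array becomes [2, 11, 13, 18, 12]
arr[2]=13 > 12: no swap
arr[3]=18 > 12: no swap

Place pivot at position 2: [2, 11, 12, 18, 13]
Pivot position: 2

After partitioning with pivot 12, the array becomes [2, 11, 12, 18, 13]. The pivot is placed at index 2. All elements to the left of the pivot are <= 12, and all elements to the right are > 12.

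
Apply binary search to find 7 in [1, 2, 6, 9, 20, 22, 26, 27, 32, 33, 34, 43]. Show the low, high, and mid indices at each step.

Binary search for 7 in [1, 2, 6, 9, 20, 22, 26, 27, 32, 33, 34, 43]:

lo=0, hi=11, mid=5, arr[mid]=22 -> 22 > 7, search left half
lo=0, hi=4, mid=2, arr[mid]=6 -> 6 < 7, search right half
lo=3, hi=4, mid=3, arr[mid]=9 -> 9 > 7, search left half
lo=3 > hi=2, target 7 not found

Binary search determines that 7 is not in the array after 3 comparisons. The search space was exhausted without finding the target.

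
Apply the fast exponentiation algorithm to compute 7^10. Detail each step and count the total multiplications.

Computing 7^10 by squaring (build up from 7^1; each line after the first costs one multiplication):

7^1 = 7
7^2 = (7^1)^2 = 7^2 = 49
7^4 = (7^2)^2 = 49^2 = 2401
7^5 = 7 * 7^4 = 7 * 2401 = 16807
7^10 = (7^5)^2 = 16807^2 = 282475249

Result: 282475249
Multiplications needed: 4 (4 lines after 7^1)

7^10 = 282475249. Using exponentiation by squaring, this requires 4 multiplications. The key idea: if the exponent is even, square the half-power; if odd, multiply by the base once.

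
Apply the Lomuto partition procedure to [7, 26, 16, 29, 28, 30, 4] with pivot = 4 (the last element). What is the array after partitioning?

Lomuto partition with pivot = 4:

Initial array: [7, 26, 16, 29, 28, 30, 4]

arr[0]=7 > 4: no swap
arr[1]=26 > 4: no swap
arr[2]=16 > 4: no swap
arr[3]=29 > 4: no swap
arr[4]=28 > 4: no swap
arr[5]=30 > 4: no swap

Place pivot at position 0: [4, 26, 16, 29, 28, 30, 7]
Pivot position: 0

After partitioning with pivot 4, the array becomes [4, 26, 16, 29, 28, 30, 7]. The pivot is placed at index 0. All elements to the left of the pivot are <= 4, and all elements to the right are > 4.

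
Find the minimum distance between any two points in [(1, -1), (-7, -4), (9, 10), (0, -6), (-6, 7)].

Computing all pairwise distances among 5 points:

d((1, -1), (-7, -4)) = 8.544
d((1, -1), (9, 10)) = 13.6015
d((1, -1), (0, -6)) = 5.099 <-- minimum
d((1, -1), (-6, 7)) = 10.6301
d((-7, -4), (9, 10)) = 21.2603
d((-7, -4), (0, -6)) = 7.2801
d((-7, -4), (-6, 7)) = 11.0454
d((9, 10), (0, -6)) = 18.3576
d((9, 10), (-6, 7)) = 15.2971
d((0, -6), (-6, 7)) = 14.3178

Closest pair: (1, -1) and (0, -6) with distance 5.099

The closest pair is (1, -1) and (0, -6) with Euclidean distance 5.099. For 5 points, brute-force pairwise comparison is shown above. For large n, the divide-and-conquer algorithm (sort by x, recurse on halves, check the dividing strip) achieves O(n log n).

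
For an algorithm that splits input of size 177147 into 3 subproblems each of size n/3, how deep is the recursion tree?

For divide and conquer with division factor 3:

Problem sizes at each level:
Level 0: 177147
Level 1: 59049
Level 2: 19683
Level 3: 6561
Level 4: 2187
Level 5: 729
Level 6: 243
Level 7: 81
Level 8: 27
Level 9: 9
Level 10: 3
Level 11: 1

The root is level 0 and the size-1 base case is level 11 (the tree spans levels 0 through 11, i.e. 12 levels counting the root), so the depth is the number of divisions: log_3(177147) = 11

The recursion tree depth is log_3(177147) = 11. At each level, the problem size is divided by 3, so it takes 11 divisions to reduce to a base case of size 1. The algorithm makes 3 recursive calls at each level.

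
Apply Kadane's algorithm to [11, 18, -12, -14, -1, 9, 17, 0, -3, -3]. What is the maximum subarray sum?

Using Kadane's algorithm on [11, 18, -12, -14, -1, 9, 17, 0, -3, -3]:

Scanning through the array:
Position 1 (value 18): max_ending_here = 29, max_so_far = 29
Position 2 (value -12): max_ending_here = 17, max_so_far = 29
Position 3 (value -14): max_ending_here = 3, max_so_far = 29
Position 4 (value -1): max_ending_here = 2, max_so_far = 29
Position 5 (value 9): max_ending_here = 11, max_so_far = 29
Position 6 (value 17): max_ending_here = 28, max_so_far = 29
Position 7 (value 0): max_ending_here = 28, max_so_far = 29
Position 8 (value -3): max_ending_here = 25, max_so_far = 29
Position 9 (value -3): max_ending_here = 22, max_so_far = 29

Maximum subarray: [11, 18]
Maximum sum: 29

The maximum subarray is [11, 18] with sum 29. This subarray runs from index 0 to index 1.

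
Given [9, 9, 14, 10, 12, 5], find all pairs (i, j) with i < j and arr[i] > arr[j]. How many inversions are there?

Finding inversions in [9, 9, 14, 10, 12, 5]:

(0, 5): arr[0]=9 > arr[5]=5
(1, 5): arr[1]=9 > arr[5]=5
(2, 3): arr[2]=14 > arr[3]=10
(2, 4): arr[2]=14 > arr[4]=12
(2, 5): arr[2]=14 > arr[5]=5
(3, 5): arr[3]=10 > arr[5]=5
(4, 5): arr[4]=12 > arr[5]=5

Total inversions: 7

The array has 7 inversion(s): (0,5), (1,5), (2,3), (2,4), (2,5), (3,5), (4,5). Each pair (i,j) satisfies i < j and arr[i] > arr[j].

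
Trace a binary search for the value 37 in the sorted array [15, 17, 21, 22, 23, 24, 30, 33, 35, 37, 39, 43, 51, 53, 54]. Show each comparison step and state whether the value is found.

Binary search for 37 in [15, 17, 21, 22, 23, 24, 30, 33, 35, 37, 39, 43, 51, 53, 54]:

lo=0, hi=14, mid=7, arr[mid]=33 -> 33 < 37, search right half
lo=8, hi=14, mid=11, arr[mid]=43 -> 43 > 37, search left half
lo=8, hi=10, mid=9, arr[mid]=37 -> Found target at index 9!

Binary search finds 37 at index 9 after 3 comparisons. The search repeatedly halves the search space by comparing with the middle element.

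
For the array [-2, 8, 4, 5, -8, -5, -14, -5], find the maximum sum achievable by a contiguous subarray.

Using Kadane's algorithm on [-2, 8, 4, 5, -8, -5, -14, -5]:

Scanning through the array:
Position 1 (value 8): max_ending_here = 8, max_so_far = 8
Position 2 (value 4): max_ending_here = 12, max_so_far = 12
Position 3 (value 5): max_ending_here = 17, max_so_far = 17
Position 4 (value -8): max_ending_here = 9, max_so_far = 17
Position 5 (value -5): max_ending_here = 4, max_so_far = 17
Position 6 (value -14): max_ending_here = -10, max_so_far = 17
Position 7 (value -5): max_ending_here = -5, max_so_far = 17

Maximum subarray: [8, 4, 5]
Maximum sum: 17

The maximum subarray is [8, 4, 5] with sum 17. This subarray runs from index 1 to index 3.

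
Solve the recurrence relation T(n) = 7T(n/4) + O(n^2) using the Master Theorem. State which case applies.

Master Theorem for T(n) = 7T(n/4) + O(n^2):

a = 7, b = 4, c = 2
log_b(a) = log_4(7) = 1.4037

Case 3: c = 2 > log_4(7) = 1.4037
T(n) = O(n^2) = O(n^2)

For T(n) = 7T(n/4) + O(n^2): log_4(7) = 1.4037. This is Case 3 of the Master Theorem (c > log_b(a), work dominated by root), giving O(n^2).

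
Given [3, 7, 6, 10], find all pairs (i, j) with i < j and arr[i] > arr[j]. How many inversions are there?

Finding inversions in [3, 7, 6, 10]:

(1, 2): arr[1]=7 > arr[2]=6

Total inversions: 1

The array has 1 inversion(s): (1,2). Each pair (i,j) satisfies i < j and arr[i] > arr[j].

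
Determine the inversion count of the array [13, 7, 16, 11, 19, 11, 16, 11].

Finding inversions in [13, 7, 16, 11, 19, 11, 16, 11]:

(0, 1): arr[0]=13 > arr[1]=7
(0, 3): arr[0]=13 > arr[3]=11
(0, 5): arr[0]=13 > arr[5]=11
(0, 7): arr[0]=13 > arr[7]=11
(2, 3): arr[2]=16 > arr[3]=11
(2, 5): arr[2]=16 > arr[5]=11
(2, 7): arr[2]=16 > arr[7]=11
(4, 5): arr[4]=19 > arr[5]=11
(4, 6): arr[4]=19 > arr[6]=16
(4, 7): arr[4]=19 > arr[7]=11
(6, 7): arr[6]=16 > arr[7]=11

Total inversions: 11

The array has 11 inversion(s): (0,1), (0,3), (0,5), (0,7), (2,3), (2,5), (2,7), (4,5), (4,6), (4,7), (6,7). Each pair (i,j) satisfies i < j and arr[i] > arr[j].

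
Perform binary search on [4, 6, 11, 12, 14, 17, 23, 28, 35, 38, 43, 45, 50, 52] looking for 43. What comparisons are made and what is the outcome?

Binary search for 43 in [4, 6, 11, 12, 14, 17, 23, 28, 35, 38, 43, 45, 50, 52]:

lo=0, hi=13, mid=6, arr[mid]=23 -> 23 < 43, search right half
lo=7, hi=13, mid=10, arr[mid]=43 -> Found target at index 10!

Binary search finds 43 at index 10 after 2 comparisons. The search repeatedly halves the search space by comparing with the middle element.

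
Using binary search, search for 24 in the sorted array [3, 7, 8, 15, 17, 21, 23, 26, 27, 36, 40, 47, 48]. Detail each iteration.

Binary search for 24 in [3, 7, 8, 15, 17, 21, 23, 26, 27, 36, 40, 47, 48]:

lo=0, hi=12, mid=6, arr[mid]=23 -> 23 < 24, search right half
lo=7, hi=12, mid=9, arr[mid]=36 -> 36 > 24, search left half
lo=7, hi=8, mid=7, arr[mid]=26 -> 26 > 24, search left half
lo=7 > hi=6, target 24 not found

Binary search determines that 24 is not in the array after 3 comparisons. The search space was exhausted without finding the target.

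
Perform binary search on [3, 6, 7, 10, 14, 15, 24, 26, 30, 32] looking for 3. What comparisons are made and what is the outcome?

Binary search for 3 in [3, 6, 7, 10, 14, 15, 24, 26, 30, 32]:

lo=0, hi=9, mid=4, arr[mid]=14 -> 14 > 3, search left half
lo=0, hi=3, mid=1, arr[mid]=6 -> 6 > 3, search left half
lo=0, hi=0, mid=0, arr[mid]=3 -> Found target at index 0!

Binary search finds 3 at index 0 after 3 comparisons. The search repeatedly halves the search space by comparing with the middle element.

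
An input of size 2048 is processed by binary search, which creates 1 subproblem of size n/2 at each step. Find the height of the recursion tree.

For divide and conquer with division factor 2:

Problem sizes at each level:
Level 0: 2048
Level 1: 1024
Level 2: 512
Level 3: 256
Level 4: 128
Level 5: 64
Level 6: 32
Level 7: 16
Level 8: 8
Level 9: 4
Level 10: 2
Level 11: 1

The root is level 0 and the size-1 base case is level 11 (the tree spans levels 0 through 11, i.e. 12 levels counting the root), so the depth is the number of divisions: log_2(2048) = 11

The recursion tree depth is log_2(2048) = 11. At each level, the problem size is divided by 2, so it takes 11 divisions to reduce to a base case of size 1. The algorithm makes 1 recursive call at each level.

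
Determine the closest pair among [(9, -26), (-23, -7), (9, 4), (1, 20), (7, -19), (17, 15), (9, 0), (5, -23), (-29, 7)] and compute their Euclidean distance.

Computing all pairwise distances among 9 points:

d((9, -26), (-23, -7)) = 37.2156
d((9, -26), (9, 4)) = 30.0
d((9, -26), (1, 20)) = 46.6905
d((9, -26), (7, -19)) = 7.2801
d((9, -26), (17, 15)) = 41.7732
d((9, -26), (9, 0)) = 26.0
d((9, -26), (5, -23)) = 5.0
d((9, -26), (-29, 7)) = 50.3289
d((-23, -7), (9, 4)) = 33.8378
d((-23, -7), (1, 20)) = 36.1248
d((-23, -7), (7, -19)) = 32.311
d((-23, -7), (17, 15)) = 45.6508
d((-23, -7), (9, 0)) = 32.7567
d((-23, -7), (5, -23)) = 32.249
d((-23, -7), (-29, 7)) = 15.2315
d((9, 4), (1, 20)) = 17.8885
d((9, 4), (7, -19)) = 23.0868
d((9, 4), (17, 15)) = 13.6015
d((9, 4), (9, 0)) = 4.0 <-- minimum
d((9, 4), (5, -23)) = 27.2947
d((9, 4), (-29, 7)) = 38.1182
d((1, 20), (7, -19)) = 39.4588
d((1, 20), (17, 15)) = 16.7631
d((1, 20), (9, 0)) = 21.5407
d((1, 20), (5, -23)) = 43.1856
d((1, 20), (-29, 7)) = 32.6956
d((7, -19), (17, 15)) = 35.4401
d((7, -19), (9, 0)) = 19.105
d((7, -19), (5, -23)) = 4.4721
d((7, -19), (-29, 7)) = 44.4072
d((17, 15), (9, 0)) = 17.0
d((17, 15), (5, -23)) = 39.8497
d((17, 15), (-29, 7)) = 46.6905
d((9, 0), (5, -23)) = 23.3452
d((9, 0), (-29, 7)) = 38.6394
d((5, -23), (-29, 7)) = 45.3431

Closest pair: (9, 4) and (9, 0) with distance 4.0

The closest pair is (9, 4) and (9, 0) with Euclidean distance 4.0. For 9 points, brute-force pairwise comparison is shown above. For large n, the divide-and-conquer algorithm (sort by x, recurse on halves, check the dividing strip) achieves O(n log n).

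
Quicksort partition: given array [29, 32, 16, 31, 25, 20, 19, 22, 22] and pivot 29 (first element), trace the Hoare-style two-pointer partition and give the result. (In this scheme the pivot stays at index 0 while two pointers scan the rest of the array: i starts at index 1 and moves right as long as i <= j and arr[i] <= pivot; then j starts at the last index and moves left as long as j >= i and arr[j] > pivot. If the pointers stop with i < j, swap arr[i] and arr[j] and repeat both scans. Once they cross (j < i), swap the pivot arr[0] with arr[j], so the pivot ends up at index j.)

Hoare-style two-pointer partition with pivot = 29:

Initial array: [29, 32, 16, 31, 25, 20, 19, 22, 22]

Pointers start at i = 1, j = 8.
i stops at index 1 (arr[1]=32 > 29), j stops at index 8 (arr[8]=22 <= 29): swap arr[1] and arr[8], array becomes [29, 22, 16, 31, 25, 20, 19, 22, 32]
i stops at index 3 (arr[3]=31 > 29), j stops at index 7 (arr[7]=22 <= 29): swap arr[3] and arr[7], array becomes [29, 22, 16, 22, 25, 20, 19, 31, 32]
i ends at 7, j ends at 6: the pointers have crossed (j < i), so scanning stops.

Swap pivot arr[0] with arr[6] to place pivot at position 6: [19, 22, 16, 22, 25, 20, 29, 31, 32]
Pivot position: 6

After partitioning with pivot 29, the array becomes [19, 22, 16, 22, 25, 20, 29, 31, 32]. The pivot is placed at index 6. All elements to the left of the pivot are <= 29, and all elements to the right are > 29.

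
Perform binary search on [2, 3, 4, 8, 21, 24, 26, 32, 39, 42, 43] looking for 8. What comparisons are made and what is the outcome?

Binary search for 8 in [2, 3, 4, 8, 21, 24, 26, 32, 39, 42, 43]:

lo=0, hi=10, mid=5, arr[mid]=24 -> 24 > 8, search left half
lo=0, hi=4, mid=2, arr[mid]=4 -> 4 < 8, search right half
lo=3, hi=4, mid=3, arr[mid]=8 -> Found target at index 3!

Binary search finds 8 at index 3 after 3 comparisons. The search repeatedly halves the search space by comparing with the middle element.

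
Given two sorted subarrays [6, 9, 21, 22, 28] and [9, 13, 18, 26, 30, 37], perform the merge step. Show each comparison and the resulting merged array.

Merging process:

Compare 6 vs 9: take 6 from left. Merged: [6]
Compare 9 vs 9: take 9 from left. Merged: [6, 9]
Compare 21 vs 9: take 9 from right. Merged: [6, 9, 9]
Compare 21 vs 13: take 13 from right. Merged: [6, 9, 9, 13]
Compare 21 vs 18: take 18 from right. Merged: [6, 9, 9, 13, 18]
Compare 21 vs 26: take 21 from left. Merged: [6, 9, 9, 13, 18, 21]
Compare 22 vs 26: take 22 from left. Merged: [6, 9, 9, 13, 18, 21, 22]
Compare 28 vs 26: take 26 from right. Merged: [6, 9, 9, 13, 18, 21, 22, 26]
Compare 28 vs 30: take 28 from left. Merged: [6, 9, 9, 13, 18, 21, 22, 26, 28]
Append remaining from right: [30, 37]. Merged: [6, 9, 9, 13, 18, 21, 22, 26, 28, 30, 37]

Final merged array: [6, 9, 9, 13, 18, 21, 22, 26, 28, 30, 37]
Total comparisons: 9

The merged array is [6, 9, 9, 13, 18, 21, 22, 26, 28, 30, 37], requiring 9 comparisons. The merge step runs in O(n) time where n is the total number of elements.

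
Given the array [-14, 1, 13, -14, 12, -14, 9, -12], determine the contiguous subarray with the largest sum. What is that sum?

Using Kadane's algorithm on [-14, 1, 13, -14, 12, -14, 9, -12]:

Scanning through the array:
Position 1 (value 1): max_ending_here = 1, max_so_far = 1
Position 2 (value 13): max_ending_here = 14, max_so_far = 14
Position 3 (value -14): max_ending_here = 0, max_so_far = 14
Position 4 (value 12): max_ending_here = 12, max_so_far = 14
Position 5 (value -14): max_ending_here = -2, max_so_far = 14
Position 6 (value 9): max_ending_here = 9, max_so_far = 14
Position 7 (value -12): max_ending_here = -3, max_so_far = 14

Maximum subarray: [1, 13]
Maximum sum: 14

The maximum subarray is [1, 13] with sum 14. This subarray runs from index 1 to index 2.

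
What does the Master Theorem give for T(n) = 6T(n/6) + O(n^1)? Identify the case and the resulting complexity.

Master Theorem for T(n) = 6T(n/6) + O(n^1):

a = 6, b = 6, c = 1
log_b(a) = log_6(6) = 1.0000

Case 2: c = 1 = log_6(6) = 1.0000
T(n) = O(n^1 log n) = O(n log n)

For T(n) = 6T(n/6) + O(n^1): log_6(6) = 1.0000. This is Case 2 of the Master Theorem (c = log_b(a), equal work at all levels), giving O(n log n).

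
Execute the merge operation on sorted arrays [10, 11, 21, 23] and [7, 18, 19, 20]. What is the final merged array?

Merging process:

Compare 10 vs 7: take 7 from right. Merged: [7]
Compare 10 vs 18: take 10 from left. Merged: [7, 10]
Compare 11 vs 18: take 11 from left. Merged: [7, 10, 11]
Compare 21 vs 18: take 18 from right. Merged: [7, 10, 11, 18]
Compare 21 vs 19: take 19 from right. Merged: [7, 10, 11, 18, 19]
Compare 21 vs 20: take 20 from right. Merged: [7, 10, 11, 18, 19, 20]
Append remaining from left: [21, 23]. Merged: [7, 10, 11, 18, 19, 20, 21, 23]

Final merged array: [7, 10, 11, 18, 19, 20, 21, 23]
Total comparisons: 6

The merged array is [7, 10, 11, 18, 19, 20, 21, 23], requiring 6 comparisons. The merge step runs in O(n) time where n is the total number of elements.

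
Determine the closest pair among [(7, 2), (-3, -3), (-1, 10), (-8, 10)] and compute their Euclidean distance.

Computing all pairwise distances among 4 points:

d((7, 2), (-3, -3)) = 11.1803
d((7, 2), (-1, 10)) = 11.3137
d((7, 2), (-8, 10)) = 17.0
d((-3, -3), (-1, 10)) = 13.1529
d((-3, -3), (-8, 10)) = 13.9284
d((-1, 10), (-8, 10)) = 7.0 <-- minimum

Closest pair: (-1, 10) and (-8, 10) with distance 7.0

The closest pair is (-1, 10) and (-8, 10) with Euclidean distance 7.0. For 4 points, brute-force pairwise comparison is shown above. For large n, the divide-and-conquer algorithm (sort by x, recurse on halves, check the dividing strip) achieves O(n log n).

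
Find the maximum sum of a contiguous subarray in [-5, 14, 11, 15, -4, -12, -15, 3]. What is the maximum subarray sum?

Using Kadane's algorithm on [-5, 14, 11, 15, -4, -12, -15, 3]:

Scanning through the array:
Position 1 (value 14): max_ending_here = 14, max_so_far = 14
Position 2 (value 11): max_ending_here = 25, max_so_far = 25
Position 3 (value 15): max_ending_here = 40, max_so_far = 40
Position 4 (value -4): max_ending_here = 36, max_so_far = 40
Position 5 (value -12): max_ending_here = 24, max_so_far = 40
Position 6 (value -15): max_ending_here = 9, max_so_far = 40
Position 7 (value 3): max_ending_here = 12, max_so_far = 40

Maximum subarray: [14, 11, 15]
Maximum sum: 40

The maximum subarray is [14, 11, 15] with sum 40. This subarray runs from index 1 to index 3.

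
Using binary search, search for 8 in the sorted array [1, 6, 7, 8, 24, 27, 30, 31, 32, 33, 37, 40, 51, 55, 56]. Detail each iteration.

Binary search for 8 in [1, 6, 7, 8, 24, 27, 30, 31, 32, 33, 37, 40, 51, 55, 56]:

lo=0, hi=14, mid=7, arr[mid]=31 -> 31 > 8, search left half
lo=0, hi=6, mid=3, arr[mid]=8 -> Found target at index 3!

Binary search finds 8 at index 3 after 2 comparisons. The search repeatedly halves the search space by comparing with the middle element.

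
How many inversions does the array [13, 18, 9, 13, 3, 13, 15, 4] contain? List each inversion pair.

Finding inversions in [13, 18, 9, 13, 3, 13, 15, 4]:

(0, 2): arr[0]=13 > arr[2]=9
(0, 4): arr[0]=13 > arr[4]=3
(0, 7): arr[0]=13 > arr[7]=4
(1, 2): arr[1]=18 > arr[2]=9
(1, 3): arr[1]=18 > arr[3]=13
(1, 4): arr[1]=18 > arr[4]=3
(1, 5): arr[1]=18 > arr[5]=13
(1, 6): arr[1]=18 > arr[6]=15
(1, 7): arr[1]=18 > arr[7]=4
(2, 4): arr[2]=9 > arr[4]=3
(2, 7): arr[2]=9 > arr[7]=4
(3, 4): arr[3]=13 > arr[4]=3
(3, 7): arr[3]=13 > arr[7]=4
(5, 7): arr[5]=13 > arr[7]=4
(6, 7): arr[6]=15 > arr[7]=4

Total inversions: 15

The array has 15 inversion(s): (0,2), (0,4), (0,7), (1,2), (1,3), (1,4), (1,5), (1,6), (1,7), (2,4), (2,7), (3,4), (3,7), (5,7), (6,7). Each pair (i,j) satisfies i < j and arr[i] > arr[j].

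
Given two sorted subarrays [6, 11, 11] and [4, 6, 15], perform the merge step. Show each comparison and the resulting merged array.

Merging process:

Compare 6 vs 4: take 4 from right. Merged: [4]
Compare 6 vs 6: take 6 from left. Merged: [4, 6]
Compare 11 vs 6: take 6 from right. Merged: [4, 6, 6]
Compare 11 vs 15: take 11 from left. Merged: [4, 6, 6, 11]
Compare 11 vs 15: take 11 from left. Merged: [4, 6, 6, 11, 11]
Append remaining from right: [15]. Merged: [4, 6, 6, 11, 11, 15]

Final merged array: [4, 6, 6, 11, 11, 15]
Total comparisons: 5

The merged array is [4, 6, 6, 11, 11, 15], requiring 5 comparisons. The merge step runs in O(n) time where n is the total number of elements.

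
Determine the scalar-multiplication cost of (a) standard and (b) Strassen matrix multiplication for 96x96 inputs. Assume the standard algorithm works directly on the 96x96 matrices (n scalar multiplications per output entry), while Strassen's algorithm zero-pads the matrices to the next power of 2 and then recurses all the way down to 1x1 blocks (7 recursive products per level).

Matrix multiplication for 96x96 matrices:

Strassen's algorithm requires power-of-2 dimensions. Pad 96x96 to 128x128 (next power of 2).

Standard algorithm: 96^3 = 884736 multiplications
Strassen's algorithm: 7^(log2(128)) = 7^7 = 823543 multiplications
Savings: 884736 - 823543 = 61193 multiplications

Standard: 884736 multiplications (96^3). Strassen: 823543 multiplications (7^7, after padding to 128x128). Strassen reduces 8 recursive multiplications to 7 at each level.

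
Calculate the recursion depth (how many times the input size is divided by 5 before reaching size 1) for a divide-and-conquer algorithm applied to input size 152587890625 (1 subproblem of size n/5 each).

For divide and conquer with division factor 5:

Problem sizes at each level:
Level 0: 152587890625
Level 1: 30517578125
Level 2: 6103515625
Level 3: 1220703125
Level 4: 244140625
Level 5: 48828125
Level 6: 9765625
Level 7: 1953125
Level 8: 390625
Level 9: 78125
Level 10: 15625
Level 11: 3125
Level 12: 625
Level 13: 125
Level 14: 25
Level 15: 5
Level 16: 1

The root is level 0 and the size-1 base case is level 16 (the tree spans levels 0 through 16, i.e. 17 levels counting the root), so the depth is the number of divisions: log_5(152587890625) = 16

The recursion tree depth is log_5(152587890625) = 16. At each level, the problem size is divided by 5, so it takes 16 divisions to reduce to a base case of size 1. The algorithm makes 1 recursive call at each level.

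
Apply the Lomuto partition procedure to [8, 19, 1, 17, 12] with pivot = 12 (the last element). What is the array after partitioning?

Lomuto partition with pivot = 12:

Initial array: [8, 19, 1, 17, 12]

arr[0]=8 <= 12: swap with position 0, array becomes [8, 19, 1, 17, 12]
arr[1]=19 > 12: no swap
arr[2]=1 <= 12: swap with position 1, array becomes [8, 1, 19, 17, 12]
arr[3]=17 > 12: no swap

Place pivot at position 2: [8, 1, 12, 17, 19]
Pivot position: 2

After partitioning with pivot 12, the array becomes [8, 1, 12, 17, 19]. The pivot is placed at index 2. All elements to the left of the pivot are <= 12, and all elements to the right are > 12.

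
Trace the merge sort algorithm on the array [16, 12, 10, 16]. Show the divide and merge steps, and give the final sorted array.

Merge sort trace:

Split: [16, 12, 10, 16] -> [16, 12] and [10, 16]
  Split: [16, 12] -> [16] and [12]
  Merge: [16] + [12] -> [12, 16]
  Split: [10, 16] -> [10] and [16]
  Merge: [10] + [16] -> [10, 16]
Merge: [12, 16] + [10, 16] -> [10, 12, 16, 16]

Final sorted array: [10, 12, 16, 16]

The merge sort proceeds by recursively splitting the array and merging sorted halves.
After all merges, the sorted array is [10, 12, 16, 16].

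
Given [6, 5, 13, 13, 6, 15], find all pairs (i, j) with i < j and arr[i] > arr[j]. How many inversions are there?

Finding inversions in [6, 5, 13, 13, 6, 15]:

(0, 1): arr[0]=6 > arr[1]=5
(2, 4): arr[2]=13 > arr[4]=6
(3, 4): arr[3]=13 > arr[4]=6

Total inversions: 3

The array has 3 inversion(s): (0,1), (2,4), (3,4). Each pair (i,j) satisfies i < j and arr[i] > arr[j].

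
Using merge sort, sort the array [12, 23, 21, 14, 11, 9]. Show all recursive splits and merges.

Merge sort trace:

Split: [12, 23, 21, 14, 11, 9] -> [12, 23, 21] and [14, 11, 9]
  Split: [12, 23, 21] -> [12] and [23, 21]
    Split: [23, 21] -> [23] and [21]
    Merge: [23] + [21] -> [21, 23]
  Merge: [12] + [21, 23] -> [12, 21, 23]
  Split: [14, 11, 9] -> [14] and [11, 9]
    Split: [11, 9] -> [11] and [9]
    Merge: [11] + [9] -> [9, 11]
  Merge: [14] + [9, 11] -> [9, 11, 14]
Merge: [12, 21, 23] + [9, 11, 14] -> [9, 11, 12, 14, 21, 23]

Final sorted array: [9, 11, 12, 14, 21, 23]

The merge sort proceeds by recursively splitting the array and merging sorted halves.
After all merges, the sorted array is [9, 11, 12, 14, 21, 23].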